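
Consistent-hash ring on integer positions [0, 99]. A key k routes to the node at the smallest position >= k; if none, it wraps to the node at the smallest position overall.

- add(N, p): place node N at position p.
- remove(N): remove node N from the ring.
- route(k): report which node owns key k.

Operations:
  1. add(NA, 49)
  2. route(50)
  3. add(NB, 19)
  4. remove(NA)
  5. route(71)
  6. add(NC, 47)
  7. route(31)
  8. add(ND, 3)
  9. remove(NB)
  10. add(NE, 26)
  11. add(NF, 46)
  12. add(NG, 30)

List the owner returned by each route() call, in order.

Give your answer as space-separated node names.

Answer: NA NB NC

Derivation:
Op 1: add NA@49 -> ring=[49:NA]
Op 2: route key 50: none >= 50, wrap to smallest pos 49 -> NA
Op 3: add NB@19 -> ring=[19:NB,49:NA]
Op 4: remove NA -> ring=[19:NB]
Op 5: route key 71: none >= 71, wrap to smallest pos 19 -> NB
Op 6: add NC@47 -> ring=[19:NB,47:NC]
Op 7: route key 31: smallest pos >= 31 is 47 -> NC
Op 8: add ND@3 -> ring=[3:ND,19:NB,47:NC]
Op 9: remove NB -> ring=[3:ND,47:NC]
Op 10: add NE@26 -> ring=[3:ND,26:NE,47:NC]
Op 11: add NF@46 -> ring=[3:ND,26:NE,46:NF,47:NC]
Op 12: add NG@30 -> ring=[3:ND,26:NE,30:NG,46:NF,47:NC]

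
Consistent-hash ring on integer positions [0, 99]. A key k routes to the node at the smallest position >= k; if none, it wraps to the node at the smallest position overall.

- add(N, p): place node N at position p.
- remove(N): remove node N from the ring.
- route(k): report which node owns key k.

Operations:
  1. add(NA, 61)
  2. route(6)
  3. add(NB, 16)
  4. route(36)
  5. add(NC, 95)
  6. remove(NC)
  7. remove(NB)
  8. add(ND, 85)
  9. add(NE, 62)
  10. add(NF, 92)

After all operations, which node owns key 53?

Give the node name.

Op 1: add NA@61 -> ring=[61:NA]
Op 2: route key 6: smallest pos >= 6 is 61 -> NA
Op 3: add NB@16 -> ring=[16:NB,61:NA]
Op 4: route key 36: smallest pos >= 36 is 61 -> NA
Op 5: add NC@95 -> ring=[16:NB,61:NA,95:NC]
Op 6: remove NC -> ring=[16:NB,61:NA]
Op 7: remove NB -> ring=[61:NA]
Op 8: add ND@85 -> ring=[61:NA,85:ND]
Op 9: add NE@62 -> ring=[61:NA,62:NE,85:ND]
Op 10: add NF@92 -> ring=[61:NA,62:NE,85:ND,92:NF]
Final route key 53: smallest pos >= 53 is 61 -> NA

Answer: NA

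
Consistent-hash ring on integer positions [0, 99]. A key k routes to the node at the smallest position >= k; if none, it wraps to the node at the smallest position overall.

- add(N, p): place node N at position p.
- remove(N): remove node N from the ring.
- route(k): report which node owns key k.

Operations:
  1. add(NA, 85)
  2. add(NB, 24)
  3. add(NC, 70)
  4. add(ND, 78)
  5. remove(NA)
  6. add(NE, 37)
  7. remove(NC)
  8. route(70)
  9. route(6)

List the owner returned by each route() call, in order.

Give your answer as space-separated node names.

Op 1: add NA@85 -> ring=[85:NA]
Op 2: add NB@24 -> ring=[24:NB,85:NA]
Op 3: add NC@70 -> ring=[24:NB,70:NC,85:NA]
Op 4: add ND@78 -> ring=[24:NB,70:NC,78:ND,85:NA]
Op 5: remove NA -> ring=[24:NB,70:NC,78:ND]
Op 6: add NE@37 -> ring=[24:NB,37:NE,70:NC,78:ND]
Op 7: remove NC -> ring=[24:NB,37:NE,78:ND]
Op 8: route key 70: smallest pos >= 70 is 78 -> ND
Op 9: route key 6: smallest pos >= 6 is 24 -> NB

Answer: ND NB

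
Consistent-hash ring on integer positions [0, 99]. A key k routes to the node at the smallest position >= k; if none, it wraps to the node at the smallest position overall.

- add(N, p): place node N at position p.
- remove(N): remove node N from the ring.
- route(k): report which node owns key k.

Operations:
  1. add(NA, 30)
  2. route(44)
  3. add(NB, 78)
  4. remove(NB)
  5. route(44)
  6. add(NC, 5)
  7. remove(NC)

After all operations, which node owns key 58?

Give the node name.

Op 1: add NA@30 -> ring=[30:NA]
Op 2: route key 44: none >= 44, wrap to smallest pos 30 -> NA
Op 3: add NB@78 -> ring=[30:NA,78:NB]
Op 4: remove NB -> ring=[30:NA]
Op 5: route key 44: none >= 44, wrap to smallest pos 30 -> NA
Op 6: add NC@5 -> ring=[5:NC,30:NA]
Op 7: remove NC -> ring=[30:NA]
Final route key 58: none >= 58, wrap to smallest pos 30 -> NA

Answer: NA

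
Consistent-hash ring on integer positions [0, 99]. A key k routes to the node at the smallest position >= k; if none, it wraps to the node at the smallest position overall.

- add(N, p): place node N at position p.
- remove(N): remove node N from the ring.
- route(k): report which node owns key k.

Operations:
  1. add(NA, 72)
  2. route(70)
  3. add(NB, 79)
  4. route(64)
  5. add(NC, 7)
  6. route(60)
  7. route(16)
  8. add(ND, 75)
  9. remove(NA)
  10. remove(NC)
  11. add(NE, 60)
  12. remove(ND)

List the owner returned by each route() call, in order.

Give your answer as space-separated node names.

Op 1: add NA@72 -> ring=[72:NA]
Op 2: route key 70: smallest pos >= 70 is 72 -> NA
Op 3: add NB@79 -> ring=[72:NA,79:NB]
Op 4: route key 64: smallest pos >= 64 is 72 -> NA
Op 5: add NC@7 -> ring=[7:NC,72:NA,79:NB]
Op 6: route key 60: smallest pos >= 60 is 72 -> NA
Op 7: route key 16: smallest pos >= 16 is 72 -> NA
Op 8: add ND@75 -> ring=[7:NC,72:NA,75:ND,79:NB]
Op 9: remove NA -> ring=[7:NC,75:ND,79:NB]
Op 10: remove NC -> ring=[75:ND,79:NB]
Op 11: add NE@60 -> ring=[60:NE,75:ND,79:NB]
Op 12: remove ND -> ring=[60:NE,79:NB]

Answer: NA NA NA NA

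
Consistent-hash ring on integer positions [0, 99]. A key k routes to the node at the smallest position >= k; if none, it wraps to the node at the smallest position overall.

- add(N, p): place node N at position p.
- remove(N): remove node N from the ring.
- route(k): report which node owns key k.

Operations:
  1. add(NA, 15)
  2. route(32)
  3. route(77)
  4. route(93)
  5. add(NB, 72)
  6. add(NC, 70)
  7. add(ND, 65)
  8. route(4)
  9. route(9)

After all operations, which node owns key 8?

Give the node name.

Answer: NA

Derivation:
Op 1: add NA@15 -> ring=[15:NA]
Op 2: route key 32: none >= 32, wrap to smallest pos 15 -> NA
Op 3: route key 77: none >= 77, wrap to smallest pos 15 -> NA
Op 4: route key 93: none >= 93, wrap to smallest pos 15 -> NA
Op 5: add NB@72 -> ring=[15:NA,72:NB]
Op 6: add NC@70 -> ring=[15:NA,70:NC,72:NB]
Op 7: add ND@65 -> ring=[15:NA,65:ND,70:NC,72:NB]
Op 8: route key 4: smallest pos >= 4 is 15 -> NA
Op 9: route key 9: smallest pos >= 9 is 15 -> NA
Final route key 8: smallest pos >= 8 is 15 -> NA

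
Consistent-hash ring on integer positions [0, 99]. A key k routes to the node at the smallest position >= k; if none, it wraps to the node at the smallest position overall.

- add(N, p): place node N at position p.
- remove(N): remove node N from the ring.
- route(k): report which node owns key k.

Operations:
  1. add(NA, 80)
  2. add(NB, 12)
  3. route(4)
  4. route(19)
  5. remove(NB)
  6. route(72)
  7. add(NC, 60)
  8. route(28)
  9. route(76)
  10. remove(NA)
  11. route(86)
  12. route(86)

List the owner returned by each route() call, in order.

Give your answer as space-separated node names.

Answer: NB NA NA NC NA NC NC

Derivation:
Op 1: add NA@80 -> ring=[80:NA]
Op 2: add NB@12 -> ring=[12:NB,80:NA]
Op 3: route key 4: smallest pos >= 4 is 12 -> NB
Op 4: route key 19: smallest pos >= 19 is 80 -> NA
Op 5: remove NB -> ring=[80:NA]
Op 6: route key 72: smallest pos >= 72 is 80 -> NA
Op 7: add NC@60 -> ring=[60:NC,80:NA]
Op 8: route key 28: smallest pos >= 28 is 60 -> NC
Op 9: route key 76: smallest pos >= 76 is 80 -> NA
Op 10: remove NA -> ring=[60:NC]
Op 11: route key 86: none >= 86, wrap to smallest pos 60 -> NC
Op 12: route key 86: none >= 86, wrap to smallest pos 60 -> NC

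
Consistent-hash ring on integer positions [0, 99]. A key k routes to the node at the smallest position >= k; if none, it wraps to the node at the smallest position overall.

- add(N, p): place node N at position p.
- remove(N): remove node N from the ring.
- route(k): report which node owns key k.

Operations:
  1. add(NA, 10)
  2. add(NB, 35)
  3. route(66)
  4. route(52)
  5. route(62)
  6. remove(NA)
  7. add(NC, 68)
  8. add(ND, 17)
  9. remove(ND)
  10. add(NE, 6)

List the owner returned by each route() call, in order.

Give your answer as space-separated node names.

Answer: NA NA NA

Derivation:
Op 1: add NA@10 -> ring=[10:NA]
Op 2: add NB@35 -> ring=[10:NA,35:NB]
Op 3: route key 66: none >= 66, wrap to smallest pos 10 -> NA
Op 4: route key 52: none >= 52, wrap to smallest pos 10 -> NA
Op 5: route key 62: none >= 62, wrap to smallest pos 10 -> NA
Op 6: remove NA -> ring=[35:NB]
Op 7: add NC@68 -> ring=[35:NB,68:NC]
Op 8: add ND@17 -> ring=[17:ND,35:NB,68:NC]
Op 9: remove ND -> ring=[35:NB,68:NC]
Op 10: add NE@6 -> ring=[6:NE,35:NB,68:NC]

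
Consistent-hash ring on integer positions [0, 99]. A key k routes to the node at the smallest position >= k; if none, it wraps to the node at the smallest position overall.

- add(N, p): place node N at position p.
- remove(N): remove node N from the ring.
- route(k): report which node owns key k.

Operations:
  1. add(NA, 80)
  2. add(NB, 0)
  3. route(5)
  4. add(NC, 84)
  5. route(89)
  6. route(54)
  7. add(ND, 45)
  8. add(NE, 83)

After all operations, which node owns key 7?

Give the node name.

Answer: ND

Derivation:
Op 1: add NA@80 -> ring=[80:NA]
Op 2: add NB@0 -> ring=[0:NB,80:NA]
Op 3: route key 5: smallest pos >= 5 is 80 -> NA
Op 4: add NC@84 -> ring=[0:NB,80:NA,84:NC]
Op 5: route key 89: none >= 89, wrap to smallest pos 0 -> NB
Op 6: route key 54: smallest pos >= 54 is 80 -> NA
Op 7: add ND@45 -> ring=[0:NB,45:ND,80:NA,84:NC]
Op 8: add NE@83 -> ring=[0:NB,45:ND,80:NA,83:NE,84:NC]
Final route key 7: smallest pos >= 7 is 45 -> ND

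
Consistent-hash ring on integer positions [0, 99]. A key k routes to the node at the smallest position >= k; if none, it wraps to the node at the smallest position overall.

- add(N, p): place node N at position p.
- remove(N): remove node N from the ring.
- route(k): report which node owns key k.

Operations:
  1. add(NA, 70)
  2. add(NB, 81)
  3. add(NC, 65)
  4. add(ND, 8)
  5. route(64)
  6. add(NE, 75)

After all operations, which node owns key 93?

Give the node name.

Answer: ND

Derivation:
Op 1: add NA@70 -> ring=[70:NA]
Op 2: add NB@81 -> ring=[70:NA,81:NB]
Op 3: add NC@65 -> ring=[65:NC,70:NA,81:NB]
Op 4: add ND@8 -> ring=[8:ND,65:NC,70:NA,81:NB]
Op 5: route key 64: smallest pos >= 64 is 65 -> NC
Op 6: add NE@75 -> ring=[8:ND,65:NC,70:NA,75:NE,81:NB]
Final route key 93: none >= 93, wrap to smallest pos 8 -> ND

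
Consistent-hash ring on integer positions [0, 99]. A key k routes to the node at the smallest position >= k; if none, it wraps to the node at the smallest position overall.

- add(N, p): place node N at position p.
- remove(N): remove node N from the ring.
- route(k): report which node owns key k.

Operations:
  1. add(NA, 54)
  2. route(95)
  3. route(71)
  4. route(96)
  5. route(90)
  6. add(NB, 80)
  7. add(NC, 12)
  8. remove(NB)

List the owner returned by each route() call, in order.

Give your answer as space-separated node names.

Op 1: add NA@54 -> ring=[54:NA]
Op 2: route key 95: none >= 95, wrap to smallest pos 54 -> NA
Op 3: route key 71: none >= 71, wrap to smallest pos 54 -> NA
Op 4: route key 96: none >= 96, wrap to smallest pos 54 -> NA
Op 5: route key 90: none >= 90, wrap to smallest pos 54 -> NA
Op 6: add NB@80 -> ring=[54:NA,80:NB]
Op 7: add NC@12 -> ring=[12:NC,54:NA,80:NB]
Op 8: remove NB -> ring=[12:NC,54:NA]

Answer: NA NA NA NA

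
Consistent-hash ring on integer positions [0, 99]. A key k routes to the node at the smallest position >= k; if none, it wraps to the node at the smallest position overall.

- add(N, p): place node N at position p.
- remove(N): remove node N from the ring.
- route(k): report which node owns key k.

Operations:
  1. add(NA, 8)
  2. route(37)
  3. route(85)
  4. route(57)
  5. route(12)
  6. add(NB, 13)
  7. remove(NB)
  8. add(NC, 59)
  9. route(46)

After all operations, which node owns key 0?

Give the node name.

Answer: NA

Derivation:
Op 1: add NA@8 -> ring=[8:NA]
Op 2: route key 37: none >= 37, wrap to smallest pos 8 -> NA
Op 3: route key 85: none >= 85, wrap to smallest pos 8 -> NA
Op 4: route key 57: none >= 57, wrap to smallest pos 8 -> NA
Op 5: route key 12: none >= 12, wrap to smallest pos 8 -> NA
Op 6: add NB@13 -> ring=[8:NA,13:NB]
Op 7: remove NB -> ring=[8:NA]
Op 8: add NC@59 -> ring=[8:NA,59:NC]
Op 9: route key 46: smallest pos >= 46 is 59 -> NC
Final route key 0: smallest pos >= 0 is 8 -> NA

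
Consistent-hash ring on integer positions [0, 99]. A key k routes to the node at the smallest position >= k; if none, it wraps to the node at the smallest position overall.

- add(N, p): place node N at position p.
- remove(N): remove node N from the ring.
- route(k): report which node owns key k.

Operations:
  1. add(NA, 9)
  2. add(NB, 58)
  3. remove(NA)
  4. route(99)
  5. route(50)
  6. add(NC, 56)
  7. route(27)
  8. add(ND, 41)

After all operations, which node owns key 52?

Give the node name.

Answer: NC

Derivation:
Op 1: add NA@9 -> ring=[9:NA]
Op 2: add NB@58 -> ring=[9:NA,58:NB]
Op 3: remove NA -> ring=[58:NB]
Op 4: route key 99: none >= 99, wrap to smallest pos 58 -> NB
Op 5: route key 50: smallest pos >= 50 is 58 -> NB
Op 6: add NC@56 -> ring=[56:NC,58:NB]
Op 7: route key 27: smallest pos >= 27 is 56 -> NC
Op 8: add ND@41 -> ring=[41:ND,56:NC,58:NB]
Final route key 52: smallest pos >= 52 is 56 -> NC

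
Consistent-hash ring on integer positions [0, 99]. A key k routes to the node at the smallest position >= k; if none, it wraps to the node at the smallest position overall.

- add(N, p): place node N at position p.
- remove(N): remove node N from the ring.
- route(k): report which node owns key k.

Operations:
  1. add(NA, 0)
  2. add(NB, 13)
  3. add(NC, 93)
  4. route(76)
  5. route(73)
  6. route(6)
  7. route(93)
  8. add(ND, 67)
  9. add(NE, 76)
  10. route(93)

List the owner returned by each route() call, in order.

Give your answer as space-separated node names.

Op 1: add NA@0 -> ring=[0:NA]
Op 2: add NB@13 -> ring=[0:NA,13:NB]
Op 3: add NC@93 -> ring=[0:NA,13:NB,93:NC]
Op 4: route key 76: smallest pos >= 76 is 93 -> NC
Op 5: route key 73: smallest pos >= 73 is 93 -> NC
Op 6: route key 6: smallest pos >= 6 is 13 -> NB
Op 7: route key 93: smallest pos >= 93 is 93 -> NC
Op 8: add ND@67 -> ring=[0:NA,13:NB,67:ND,93:NC]
Op 9: add NE@76 -> ring=[0:NA,13:NB,67:ND,76:NE,93:NC]
Op 10: route key 93: smallest pos >= 93 is 93 -> NC

Answer: NC NC NB NC NC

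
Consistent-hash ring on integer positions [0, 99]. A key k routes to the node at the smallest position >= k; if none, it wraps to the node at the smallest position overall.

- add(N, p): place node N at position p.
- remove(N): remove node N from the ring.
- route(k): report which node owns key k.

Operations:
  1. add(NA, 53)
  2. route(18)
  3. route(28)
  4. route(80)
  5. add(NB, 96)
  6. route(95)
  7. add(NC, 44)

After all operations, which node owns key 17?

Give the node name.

Op 1: add NA@53 -> ring=[53:NA]
Op 2: route key 18: smallest pos >= 18 is 53 -> NA
Op 3: route key 28: smallest pos >= 28 is 53 -> NA
Op 4: route key 80: none >= 80, wrap to smallest pos 53 -> NA
Op 5: add NB@96 -> ring=[53:NA,96:NB]
Op 6: route key 95: smallest pos >= 95 is 96 -> NB
Op 7: add NC@44 -> ring=[44:NC,53:NA,96:NB]
Final route key 17: smallest pos >= 17 is 44 -> NC

Answer: NC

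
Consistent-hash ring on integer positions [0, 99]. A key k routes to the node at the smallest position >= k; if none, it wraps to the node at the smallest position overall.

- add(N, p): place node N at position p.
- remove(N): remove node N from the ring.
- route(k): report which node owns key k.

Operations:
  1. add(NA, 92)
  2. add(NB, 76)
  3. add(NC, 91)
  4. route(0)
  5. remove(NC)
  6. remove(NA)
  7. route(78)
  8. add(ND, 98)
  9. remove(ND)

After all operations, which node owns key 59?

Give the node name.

Answer: NB

Derivation:
Op 1: add NA@92 -> ring=[92:NA]
Op 2: add NB@76 -> ring=[76:NB,92:NA]
Op 3: add NC@91 -> ring=[76:NB,91:NC,92:NA]
Op 4: route key 0: smallest pos >= 0 is 76 -> NB
Op 5: remove NC -> ring=[76:NB,92:NA]
Op 6: remove NA -> ring=[76:NB]
Op 7: route key 78: none >= 78, wrap to smallest pos 76 -> NB
Op 8: add ND@98 -> ring=[76:NB,98:ND]
Op 9: remove ND -> ring=[76:NB]
Final route key 59: smallest pos >= 59 is 76 -> NB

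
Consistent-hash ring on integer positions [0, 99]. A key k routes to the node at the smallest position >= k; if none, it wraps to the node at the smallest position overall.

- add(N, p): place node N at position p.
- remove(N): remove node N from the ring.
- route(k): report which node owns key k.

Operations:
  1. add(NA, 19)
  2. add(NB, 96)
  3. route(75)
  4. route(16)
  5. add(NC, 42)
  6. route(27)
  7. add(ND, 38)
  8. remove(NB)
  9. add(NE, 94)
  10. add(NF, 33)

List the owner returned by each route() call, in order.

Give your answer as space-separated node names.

Answer: NB NA NC

Derivation:
Op 1: add NA@19 -> ring=[19:NA]
Op 2: add NB@96 -> ring=[19:NA,96:NB]
Op 3: route key 75: smallest pos >= 75 is 96 -> NB
Op 4: route key 16: smallest pos >= 16 is 19 -> NA
Op 5: add NC@42 -> ring=[19:NA,42:NC,96:NB]
Op 6: route key 27: smallest pos >= 27 is 42 -> NC
Op 7: add ND@38 -> ring=[19:NA,38:ND,42:NC,96:NB]
Op 8: remove NB -> ring=[19:NA,38:ND,42:NC]
Op 9: add NE@94 -> ring=[19:NA,38:ND,42:NC,94:NE]
Op 10: add NF@33 -> ring=[19:NA,33:NF,38:ND,42:NC,94:NE]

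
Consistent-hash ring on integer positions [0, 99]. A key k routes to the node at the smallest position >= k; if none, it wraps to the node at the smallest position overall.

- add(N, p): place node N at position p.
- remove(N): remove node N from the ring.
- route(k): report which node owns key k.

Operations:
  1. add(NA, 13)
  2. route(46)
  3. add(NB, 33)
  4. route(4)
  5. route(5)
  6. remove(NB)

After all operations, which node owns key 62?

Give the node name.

Op 1: add NA@13 -> ring=[13:NA]
Op 2: route key 46: none >= 46, wrap to smallest pos 13 -> NA
Op 3: add NB@33 -> ring=[13:NA,33:NB]
Op 4: route key 4: smallest pos >= 4 is 13 -> NA
Op 5: route key 5: smallest pos >= 5 is 13 -> NA
Op 6: remove NB -> ring=[13:NA]
Final route key 62: none >= 62, wrap to smallest pos 13 -> NA

Answer: NA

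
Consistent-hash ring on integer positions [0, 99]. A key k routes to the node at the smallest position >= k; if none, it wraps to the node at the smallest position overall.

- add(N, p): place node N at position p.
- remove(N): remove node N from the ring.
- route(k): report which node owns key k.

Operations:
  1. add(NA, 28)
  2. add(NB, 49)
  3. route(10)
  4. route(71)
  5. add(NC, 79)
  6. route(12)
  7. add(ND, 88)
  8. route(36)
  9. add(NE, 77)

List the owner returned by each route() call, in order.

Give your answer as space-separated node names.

Op 1: add NA@28 -> ring=[28:NA]
Op 2: add NB@49 -> ring=[28:NA,49:NB]
Op 3: route key 10: smallest pos >= 10 is 28 -> NA
Op 4: route key 71: none >= 71, wrap to smallest pos 28 -> NA
Op 5: add NC@79 -> ring=[28:NA,49:NB,79:NC]
Op 6: route key 12: smallest pos >= 12 is 28 -> NA
Op 7: add ND@88 -> ring=[28:NA,49:NB,79:NC,88:ND]
Op 8: route key 36: smallest pos >= 36 is 49 -> NB
Op 9: add NE@77 -> ring=[28:NA,49:NB,77:NE,79:NC,88:ND]

Answer: NA NA NA NB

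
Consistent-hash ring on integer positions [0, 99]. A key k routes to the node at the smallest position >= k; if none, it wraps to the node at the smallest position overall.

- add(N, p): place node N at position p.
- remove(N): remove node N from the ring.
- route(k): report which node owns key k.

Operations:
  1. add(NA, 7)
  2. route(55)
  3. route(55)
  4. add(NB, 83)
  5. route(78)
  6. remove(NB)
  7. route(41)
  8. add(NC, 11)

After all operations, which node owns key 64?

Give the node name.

Op 1: add NA@7 -> ring=[7:NA]
Op 2: route key 55: none >= 55, wrap to smallest pos 7 -> NA
Op 3: route key 55: none >= 55, wrap to smallest pos 7 -> NA
Op 4: add NB@83 -> ring=[7:NA,83:NB]
Op 5: route key 78: smallest pos >= 78 is 83 -> NB
Op 6: remove NB -> ring=[7:NA]
Op 7: route key 41: none >= 41, wrap to smallest pos 7 -> NA
Op 8: add NC@11 -> ring=[7:NA,11:NC]
Final route key 64: none >= 64, wrap to smallest pos 7 -> NA

Answer: NA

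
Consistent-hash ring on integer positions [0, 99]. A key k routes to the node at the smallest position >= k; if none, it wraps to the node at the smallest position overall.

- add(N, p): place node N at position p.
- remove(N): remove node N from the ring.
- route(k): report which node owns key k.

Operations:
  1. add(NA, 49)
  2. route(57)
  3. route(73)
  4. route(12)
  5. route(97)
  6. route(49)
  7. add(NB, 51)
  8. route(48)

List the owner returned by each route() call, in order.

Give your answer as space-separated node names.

Op 1: add NA@49 -> ring=[49:NA]
Op 2: route key 57: none >= 57, wrap to smallest pos 49 -> NA
Op 3: route key 73: none >= 73, wrap to smallest pos 49 -> NA
Op 4: route key 12: smallest pos >= 12 is 49 -> NA
Op 5: route key 97: none >= 97, wrap to smallest pos 49 -> NA
Op 6: route key 49: smallest pos >= 49 is 49 -> NA
Op 7: add NB@51 -> ring=[49:NA,51:NB]
Op 8: route key 48: smallest pos >= 48 is 49 -> NA

Answer: NA NA NA NA NA NA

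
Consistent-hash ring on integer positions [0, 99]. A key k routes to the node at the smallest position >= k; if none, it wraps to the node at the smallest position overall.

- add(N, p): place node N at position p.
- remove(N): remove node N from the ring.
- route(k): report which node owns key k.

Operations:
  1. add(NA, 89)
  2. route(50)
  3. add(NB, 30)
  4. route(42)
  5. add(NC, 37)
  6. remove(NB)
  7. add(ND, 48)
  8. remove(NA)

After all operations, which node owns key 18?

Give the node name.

Answer: NC

Derivation:
Op 1: add NA@89 -> ring=[89:NA]
Op 2: route key 50: smallest pos >= 50 is 89 -> NA
Op 3: add NB@30 -> ring=[30:NB,89:NA]
Op 4: route key 42: smallest pos >= 42 is 89 -> NA
Op 5: add NC@37 -> ring=[30:NB,37:NC,89:NA]
Op 6: remove NB -> ring=[37:NC,89:NA]
Op 7: add ND@48 -> ring=[37:NC,48:ND,89:NA]
Op 8: remove NA -> ring=[37:NC,48:ND]
Final route key 18: smallest pos >= 18 is 37 -> NC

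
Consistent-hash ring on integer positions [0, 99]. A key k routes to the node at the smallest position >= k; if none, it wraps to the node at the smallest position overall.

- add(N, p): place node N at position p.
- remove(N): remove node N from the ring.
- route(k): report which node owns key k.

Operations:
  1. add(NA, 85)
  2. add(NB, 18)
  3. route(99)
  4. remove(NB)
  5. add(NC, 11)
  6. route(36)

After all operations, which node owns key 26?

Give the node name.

Answer: NA

Derivation:
Op 1: add NA@85 -> ring=[85:NA]
Op 2: add NB@18 -> ring=[18:NB,85:NA]
Op 3: route key 99: none >= 99, wrap to smallest pos 18 -> NB
Op 4: remove NB -> ring=[85:NA]
Op 5: add NC@11 -> ring=[11:NC,85:NA]
Op 6: route key 36: smallest pos >= 36 is 85 -> NA
Final route key 26: smallest pos >= 26 is 85 -> NA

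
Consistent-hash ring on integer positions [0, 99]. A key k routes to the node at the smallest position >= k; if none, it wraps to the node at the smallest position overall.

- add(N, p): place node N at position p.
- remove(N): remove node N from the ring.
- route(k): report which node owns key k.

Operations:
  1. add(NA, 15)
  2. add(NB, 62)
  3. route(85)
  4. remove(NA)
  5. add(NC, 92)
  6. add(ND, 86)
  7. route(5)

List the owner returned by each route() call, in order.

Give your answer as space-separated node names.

Op 1: add NA@15 -> ring=[15:NA]
Op 2: add NB@62 -> ring=[15:NA,62:NB]
Op 3: route key 85: none >= 85, wrap to smallest pos 15 -> NA
Op 4: remove NA -> ring=[62:NB]
Op 5: add NC@92 -> ring=[62:NB,92:NC]
Op 6: add ND@86 -> ring=[62:NB,86:ND,92:NC]
Op 7: route key 5: smallest pos >= 5 is 62 -> NB

Answer: NA NB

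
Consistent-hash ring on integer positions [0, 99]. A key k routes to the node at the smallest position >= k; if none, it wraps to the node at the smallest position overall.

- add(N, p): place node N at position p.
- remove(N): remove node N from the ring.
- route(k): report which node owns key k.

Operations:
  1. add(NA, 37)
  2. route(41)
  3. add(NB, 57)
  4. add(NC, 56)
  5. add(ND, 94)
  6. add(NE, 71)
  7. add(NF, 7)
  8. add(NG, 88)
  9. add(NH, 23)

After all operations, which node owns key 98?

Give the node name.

Answer: NF

Derivation:
Op 1: add NA@37 -> ring=[37:NA]
Op 2: route key 41: none >= 41, wrap to smallest pos 37 -> NA
Op 3: add NB@57 -> ring=[37:NA,57:NB]
Op 4: add NC@56 -> ring=[37:NA,56:NC,57:NB]
Op 5: add ND@94 -> ring=[37:NA,56:NC,57:NB,94:ND]
Op 6: add NE@71 -> ring=[37:NA,56:NC,57:NB,71:NE,94:ND]
Op 7: add NF@7 -> ring=[7:NF,37:NA,56:NC,57:NB,71:NE,94:ND]
Op 8: add NG@88 -> ring=[7:NF,37:NA,56:NC,57:NB,71:NE,88:NG,94:ND]
Op 9: add NH@23 -> ring=[7:NF,23:NH,37:NA,56:NC,57:NB,71:NE,88:NG,94:ND]
Final route key 98: none >= 98, wrap to smallest pos 7 -> NF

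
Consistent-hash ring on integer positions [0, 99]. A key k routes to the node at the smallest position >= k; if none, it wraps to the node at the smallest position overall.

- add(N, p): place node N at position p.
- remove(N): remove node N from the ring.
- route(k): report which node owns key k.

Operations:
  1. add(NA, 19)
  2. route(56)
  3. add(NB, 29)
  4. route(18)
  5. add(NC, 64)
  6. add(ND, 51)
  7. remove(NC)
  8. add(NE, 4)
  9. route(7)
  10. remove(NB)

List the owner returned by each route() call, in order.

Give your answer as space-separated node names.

Answer: NA NA NA

Derivation:
Op 1: add NA@19 -> ring=[19:NA]
Op 2: route key 56: none >= 56, wrap to smallest pos 19 -> NA
Op 3: add NB@29 -> ring=[19:NA,29:NB]
Op 4: route key 18: smallest pos >= 18 is 19 -> NA
Op 5: add NC@64 -> ring=[19:NA,29:NB,64:NC]
Op 6: add ND@51 -> ring=[19:NA,29:NB,51:ND,64:NC]
Op 7: remove NC -> ring=[19:NA,29:NB,51:ND]
Op 8: add NE@4 -> ring=[4:NE,19:NA,29:NB,51:ND]
Op 9: route key 7: smallest pos >= 7 is 19 -> NA
Op 10: remove NB -> ring=[4:NE,19:NA,51:ND]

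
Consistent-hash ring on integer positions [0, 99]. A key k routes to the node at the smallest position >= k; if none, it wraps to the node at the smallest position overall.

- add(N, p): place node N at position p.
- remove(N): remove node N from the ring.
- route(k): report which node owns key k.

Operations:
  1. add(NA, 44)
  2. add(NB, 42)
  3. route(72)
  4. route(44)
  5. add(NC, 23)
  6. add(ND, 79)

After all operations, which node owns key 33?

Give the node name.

Op 1: add NA@44 -> ring=[44:NA]
Op 2: add NB@42 -> ring=[42:NB,44:NA]
Op 3: route key 72: none >= 72, wrap to smallest pos 42 -> NB
Op 4: route key 44: smallest pos >= 44 is 44 -> NA
Op 5: add NC@23 -> ring=[23:NC,42:NB,44:NA]
Op 6: add ND@79 -> ring=[23:NC,42:NB,44:NA,79:ND]
Final route key 33: smallest pos >= 33 is 42 -> NB

Answer: NB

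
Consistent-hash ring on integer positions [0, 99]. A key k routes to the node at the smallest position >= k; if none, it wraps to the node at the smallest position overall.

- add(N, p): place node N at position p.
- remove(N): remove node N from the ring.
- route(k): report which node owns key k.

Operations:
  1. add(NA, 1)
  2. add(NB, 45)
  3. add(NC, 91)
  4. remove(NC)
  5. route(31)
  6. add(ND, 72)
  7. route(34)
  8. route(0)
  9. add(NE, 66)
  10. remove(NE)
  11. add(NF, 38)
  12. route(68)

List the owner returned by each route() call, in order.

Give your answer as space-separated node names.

Op 1: add NA@1 -> ring=[1:NA]
Op 2: add NB@45 -> ring=[1:NA,45:NB]
Op 3: add NC@91 -> ring=[1:NA,45:NB,91:NC]
Op 4: remove NC -> ring=[1:NA,45:NB]
Op 5: route key 31: smallest pos >= 31 is 45 -> NB
Op 6: add ND@72 -> ring=[1:NA,45:NB,72:ND]
Op 7: route key 34: smallest pos >= 34 is 45 -> NB
Op 8: route key 0: smallest pos >= 0 is 1 -> NA
Op 9: add NE@66 -> ring=[1:NA,45:NB,66:NE,72:ND]
Op 10: remove NE -> ring=[1:NA,45:NB,72:ND]
Op 11: add NF@38 -> ring=[1:NA,38:NF,45:NB,72:ND]
Op 12: route key 68: smallest pos >= 68 is 72 -> ND

Answer: NB NB NA ND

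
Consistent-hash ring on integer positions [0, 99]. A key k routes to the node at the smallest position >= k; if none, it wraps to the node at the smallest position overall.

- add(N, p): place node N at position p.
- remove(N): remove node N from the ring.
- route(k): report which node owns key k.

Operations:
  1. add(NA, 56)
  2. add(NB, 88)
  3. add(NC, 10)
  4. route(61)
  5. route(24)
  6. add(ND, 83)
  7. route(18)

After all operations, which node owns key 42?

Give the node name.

Op 1: add NA@56 -> ring=[56:NA]
Op 2: add NB@88 -> ring=[56:NA,88:NB]
Op 3: add NC@10 -> ring=[10:NC,56:NA,88:NB]
Op 4: route key 61: smallest pos >= 61 is 88 -> NB
Op 5: route key 24: smallest pos >= 24 is 56 -> NA
Op 6: add ND@83 -> ring=[10:NC,56:NA,83:ND,88:NB]
Op 7: route key 18: smallest pos >= 18 is 56 -> NA
Final route key 42: smallest pos >= 42 is 56 -> NA

Answer: NA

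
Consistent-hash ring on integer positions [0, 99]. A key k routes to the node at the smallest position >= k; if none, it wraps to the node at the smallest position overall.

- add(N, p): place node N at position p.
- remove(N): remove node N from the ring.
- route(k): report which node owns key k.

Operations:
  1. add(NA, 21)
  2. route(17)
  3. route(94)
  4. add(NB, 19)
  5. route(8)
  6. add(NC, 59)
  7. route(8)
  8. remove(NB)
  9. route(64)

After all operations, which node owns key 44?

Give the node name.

Answer: NC

Derivation:
Op 1: add NA@21 -> ring=[21:NA]
Op 2: route key 17: smallest pos >= 17 is 21 -> NA
Op 3: route key 94: none >= 94, wrap to smallest pos 21 -> NA
Op 4: add NB@19 -> ring=[19:NB,21:NA]
Op 5: route key 8: smallest pos >= 8 is 19 -> NB
Op 6: add NC@59 -> ring=[19:NB,21:NA,59:NC]
Op 7: route key 8: smallest pos >= 8 is 19 -> NB
Op 8: remove NB -> ring=[21:NA,59:NC]
Op 9: route key 64: none >= 64, wrap to smallest pos 21 -> NA
Final route key 44: smallest pos >= 44 is 59 -> NC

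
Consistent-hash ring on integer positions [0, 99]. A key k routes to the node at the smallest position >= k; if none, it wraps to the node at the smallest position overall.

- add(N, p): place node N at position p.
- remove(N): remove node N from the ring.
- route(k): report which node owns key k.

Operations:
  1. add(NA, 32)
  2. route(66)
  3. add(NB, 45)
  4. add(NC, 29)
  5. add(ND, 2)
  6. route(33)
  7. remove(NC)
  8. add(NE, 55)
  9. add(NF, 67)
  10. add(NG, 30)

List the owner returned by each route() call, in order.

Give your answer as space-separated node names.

Op 1: add NA@32 -> ring=[32:NA]
Op 2: route key 66: none >= 66, wrap to smallest pos 32 -> NA
Op 3: add NB@45 -> ring=[32:NA,45:NB]
Op 4: add NC@29 -> ring=[29:NC,32:NA,45:NB]
Op 5: add ND@2 -> ring=[2:ND,29:NC,32:NA,45:NB]
Op 6: route key 33: smallest pos >= 33 is 45 -> NB
Op 7: remove NC -> ring=[2:ND,32:NA,45:NB]
Op 8: add NE@55 -> ring=[2:ND,32:NA,45:NB,55:NE]
Op 9: add NF@67 -> ring=[2:ND,32:NA,45:NB,55:NE,67:NF]
Op 10: add NG@30 -> ring=[2:ND,30:NG,32:NA,45:NB,55:NE,67:NF]

Answer: NA NB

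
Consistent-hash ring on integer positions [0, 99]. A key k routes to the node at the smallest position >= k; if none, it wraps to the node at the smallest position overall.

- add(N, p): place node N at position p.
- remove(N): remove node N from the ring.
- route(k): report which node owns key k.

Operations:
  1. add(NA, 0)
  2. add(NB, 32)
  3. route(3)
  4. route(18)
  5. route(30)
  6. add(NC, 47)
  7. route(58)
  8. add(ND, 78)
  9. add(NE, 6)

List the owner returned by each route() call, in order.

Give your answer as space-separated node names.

Op 1: add NA@0 -> ring=[0:NA]
Op 2: add NB@32 -> ring=[0:NA,32:NB]
Op 3: route key 3: smallest pos >= 3 is 32 -> NB
Op 4: route key 18: smallest pos >= 18 is 32 -> NB
Op 5: route key 30: smallest pos >= 30 is 32 -> NB
Op 6: add NC@47 -> ring=[0:NA,32:NB,47:NC]
Op 7: route key 58: none >= 58, wrap to smallest pos 0 -> NA
Op 8: add ND@78 -> ring=[0:NA,32:NB,47:NC,78:ND]
Op 9: add NE@6 -> ring=[0:NA,6:NE,32:NB,47:NC,78:ND]

Answer: NB NB NB NA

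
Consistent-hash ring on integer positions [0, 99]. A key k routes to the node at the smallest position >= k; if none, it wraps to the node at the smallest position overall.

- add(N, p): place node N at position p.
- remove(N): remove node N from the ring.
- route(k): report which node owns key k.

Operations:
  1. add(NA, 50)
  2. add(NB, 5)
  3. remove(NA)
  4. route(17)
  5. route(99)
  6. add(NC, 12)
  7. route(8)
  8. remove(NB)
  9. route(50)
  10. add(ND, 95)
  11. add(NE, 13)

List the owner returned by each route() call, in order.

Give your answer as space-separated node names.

Answer: NB NB NC NC

Derivation:
Op 1: add NA@50 -> ring=[50:NA]
Op 2: add NB@5 -> ring=[5:NB,50:NA]
Op 3: remove NA -> ring=[5:NB]
Op 4: route key 17: none >= 17, wrap to smallest pos 5 -> NB
Op 5: route key 99: none >= 99, wrap to smallest pos 5 -> NB
Op 6: add NC@12 -> ring=[5:NB,12:NC]
Op 7: route key 8: smallest pos >= 8 is 12 -> NC
Op 8: remove NB -> ring=[12:NC]
Op 9: route key 50: none >= 50, wrap to smallest pos 12 -> NC
Op 10: add ND@95 -> ring=[12:NC,95:ND]
Op 11: add NE@13 -> ring=[12:NC,13:NE,95:ND]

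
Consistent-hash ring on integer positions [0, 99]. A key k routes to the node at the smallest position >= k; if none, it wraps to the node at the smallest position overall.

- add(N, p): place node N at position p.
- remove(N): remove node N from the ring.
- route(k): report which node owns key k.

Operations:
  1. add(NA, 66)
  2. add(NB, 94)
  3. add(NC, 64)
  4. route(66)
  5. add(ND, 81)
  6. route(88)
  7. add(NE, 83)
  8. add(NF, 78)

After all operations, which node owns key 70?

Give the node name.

Answer: NF

Derivation:
Op 1: add NA@66 -> ring=[66:NA]
Op 2: add NB@94 -> ring=[66:NA,94:NB]
Op 3: add NC@64 -> ring=[64:NC,66:NA,94:NB]
Op 4: route key 66: smallest pos >= 66 is 66 -> NA
Op 5: add ND@81 -> ring=[64:NC,66:NA,81:ND,94:NB]
Op 6: route key 88: smallest pos >= 88 is 94 -> NB
Op 7: add NE@83 -> ring=[64:NC,66:NA,81:ND,83:NE,94:NB]
Op 8: add NF@78 -> ring=[64:NC,66:NA,78:NF,81:ND,83:NE,94:NB]
Final route key 70: smallest pos >= 70 is 78 -> NF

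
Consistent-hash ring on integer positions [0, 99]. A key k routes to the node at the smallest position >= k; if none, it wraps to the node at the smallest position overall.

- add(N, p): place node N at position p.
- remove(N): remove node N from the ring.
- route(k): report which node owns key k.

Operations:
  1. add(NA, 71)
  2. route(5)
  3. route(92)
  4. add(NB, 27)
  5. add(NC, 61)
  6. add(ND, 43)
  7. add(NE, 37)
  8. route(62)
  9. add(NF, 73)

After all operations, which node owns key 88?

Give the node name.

Answer: NB

Derivation:
Op 1: add NA@71 -> ring=[71:NA]
Op 2: route key 5: smallest pos >= 5 is 71 -> NA
Op 3: route key 92: none >= 92, wrap to smallest pos 71 -> NA
Op 4: add NB@27 -> ring=[27:NB,71:NA]
Op 5: add NC@61 -> ring=[27:NB,61:NC,71:NA]
Op 6: add ND@43 -> ring=[27:NB,43:ND,61:NC,71:NA]
Op 7: add NE@37 -> ring=[27:NB,37:NE,43:ND,61:NC,71:NA]
Op 8: route key 62: smallest pos >= 62 is 71 -> NA
Op 9: add NF@73 -> ring=[27:NB,37:NE,43:ND,61:NC,71:NA,73:NF]
Final route key 88: none >= 88, wrap to smallest pos 27 -> NB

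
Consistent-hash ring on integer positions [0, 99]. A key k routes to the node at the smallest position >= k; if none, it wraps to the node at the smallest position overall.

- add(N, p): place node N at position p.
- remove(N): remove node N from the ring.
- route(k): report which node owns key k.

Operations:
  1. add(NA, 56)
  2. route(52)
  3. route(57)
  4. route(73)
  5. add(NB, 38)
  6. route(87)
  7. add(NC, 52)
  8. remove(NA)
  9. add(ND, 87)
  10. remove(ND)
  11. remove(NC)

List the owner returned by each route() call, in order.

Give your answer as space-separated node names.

Answer: NA NA NA NB

Derivation:
Op 1: add NA@56 -> ring=[56:NA]
Op 2: route key 52: smallest pos >= 52 is 56 -> NA
Op 3: route key 57: none >= 57, wrap to smallest pos 56 -> NA
Op 4: route key 73: none >= 73, wrap to smallest pos 56 -> NA
Op 5: add NB@38 -> ring=[38:NB,56:NA]
Op 6: route key 87: none >= 87, wrap to smallest pos 38 -> NB
Op 7: add NC@52 -> ring=[38:NB,52:NC,56:NA]
Op 8: remove NA -> ring=[38:NB,52:NC]
Op 9: add ND@87 -> ring=[38:NB,52:NC,87:ND]
Op 10: remove ND -> ring=[38:NB,52:NC]
Op 11: remove NC -> ring=[38:NB]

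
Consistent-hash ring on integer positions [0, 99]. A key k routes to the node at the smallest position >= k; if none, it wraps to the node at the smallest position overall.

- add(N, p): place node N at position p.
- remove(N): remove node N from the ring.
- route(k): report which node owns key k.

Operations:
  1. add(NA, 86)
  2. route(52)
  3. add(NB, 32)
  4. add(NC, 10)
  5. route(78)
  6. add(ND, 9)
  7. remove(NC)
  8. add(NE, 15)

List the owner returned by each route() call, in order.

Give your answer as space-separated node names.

Answer: NA NA

Derivation:
Op 1: add NA@86 -> ring=[86:NA]
Op 2: route key 52: smallest pos >= 52 is 86 -> NA
Op 3: add NB@32 -> ring=[32:NB,86:NA]
Op 4: add NC@10 -> ring=[10:NC,32:NB,86:NA]
Op 5: route key 78: smallest pos >= 78 is 86 -> NA
Op 6: add ND@9 -> ring=[9:ND,10:NC,32:NB,86:NA]
Op 7: remove NC -> ring=[9:ND,32:NB,86:NA]
Op 8: add NE@15 -> ring=[9:ND,15:NE,32:NB,86:NA]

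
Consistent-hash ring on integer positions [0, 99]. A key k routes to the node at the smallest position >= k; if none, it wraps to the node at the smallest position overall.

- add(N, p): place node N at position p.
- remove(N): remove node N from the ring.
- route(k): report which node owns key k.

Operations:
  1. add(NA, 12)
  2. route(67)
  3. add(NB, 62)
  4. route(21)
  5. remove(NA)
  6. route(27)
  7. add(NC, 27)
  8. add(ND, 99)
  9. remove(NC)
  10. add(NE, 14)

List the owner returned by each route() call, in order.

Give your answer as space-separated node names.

Answer: NA NB NB

Derivation:
Op 1: add NA@12 -> ring=[12:NA]
Op 2: route key 67: none >= 67, wrap to smallest pos 12 -> NA
Op 3: add NB@62 -> ring=[12:NA,62:NB]
Op 4: route key 21: smallest pos >= 21 is 62 -> NB
Op 5: remove NA -> ring=[62:NB]
Op 6: route key 27: smallest pos >= 27 is 62 -> NB
Op 7: add NC@27 -> ring=[27:NC,62:NB]
Op 8: add ND@99 -> ring=[27:NC,62:NB,99:ND]
Op 9: remove NC -> ring=[62:NB,99:ND]
Op 10: add NE@14 -> ring=[14:NE,62:NB,99:ND]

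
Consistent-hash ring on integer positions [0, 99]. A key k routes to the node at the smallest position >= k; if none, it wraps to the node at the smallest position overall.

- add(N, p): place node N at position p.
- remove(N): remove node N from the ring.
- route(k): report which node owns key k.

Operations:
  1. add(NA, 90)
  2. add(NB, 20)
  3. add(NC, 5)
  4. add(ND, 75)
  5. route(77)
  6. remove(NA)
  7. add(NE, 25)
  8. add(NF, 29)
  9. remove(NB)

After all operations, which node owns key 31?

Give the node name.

Answer: ND

Derivation:
Op 1: add NA@90 -> ring=[90:NA]
Op 2: add NB@20 -> ring=[20:NB,90:NA]
Op 3: add NC@5 -> ring=[5:NC,20:NB,90:NA]
Op 4: add ND@75 -> ring=[5:NC,20:NB,75:ND,90:NA]
Op 5: route key 77: smallest pos >= 77 is 90 -> NA
Op 6: remove NA -> ring=[5:NC,20:NB,75:ND]
Op 7: add NE@25 -> ring=[5:NC,20:NB,25:NE,75:ND]
Op 8: add NF@29 -> ring=[5:NC,20:NB,25:NE,29:NF,75:ND]
Op 9: remove NB -> ring=[5:NC,25:NE,29:NF,75:ND]
Final route key 31: smallest pos >= 31 is 75 -> ND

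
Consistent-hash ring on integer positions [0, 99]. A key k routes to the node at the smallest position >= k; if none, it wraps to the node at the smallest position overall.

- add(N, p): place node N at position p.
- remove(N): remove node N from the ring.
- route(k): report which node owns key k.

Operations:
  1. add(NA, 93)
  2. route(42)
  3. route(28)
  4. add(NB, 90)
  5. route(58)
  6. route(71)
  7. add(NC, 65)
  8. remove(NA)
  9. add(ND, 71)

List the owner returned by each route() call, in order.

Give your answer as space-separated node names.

Op 1: add NA@93 -> ring=[93:NA]
Op 2: route key 42: smallest pos >= 42 is 93 -> NA
Op 3: route key 28: smallest pos >= 28 is 93 -> NA
Op 4: add NB@90 -> ring=[90:NB,93:NA]
Op 5: route key 58: smallest pos >= 58 is 90 -> NB
Op 6: route key 71: smallest pos >= 71 is 90 -> NB
Op 7: add NC@65 -> ring=[65:NC,90:NB,93:NA]
Op 8: remove NA -> ring=[65:NC,90:NB]
Op 9: add ND@71 -> ring=[65:NC,71:ND,90:NB]

Answer: NA NA NB NB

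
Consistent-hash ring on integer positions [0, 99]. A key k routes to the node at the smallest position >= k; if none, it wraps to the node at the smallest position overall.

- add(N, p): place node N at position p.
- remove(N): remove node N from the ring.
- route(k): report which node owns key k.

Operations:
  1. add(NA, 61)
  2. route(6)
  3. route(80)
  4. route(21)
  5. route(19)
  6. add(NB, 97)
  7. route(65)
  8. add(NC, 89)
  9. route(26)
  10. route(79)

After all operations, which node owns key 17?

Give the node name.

Answer: NA

Derivation:
Op 1: add NA@61 -> ring=[61:NA]
Op 2: route key 6: smallest pos >= 6 is 61 -> NA
Op 3: route key 80: none >= 80, wrap to smallest pos 61 -> NA
Op 4: route key 21: smallest pos >= 21 is 61 -> NA
Op 5: route key 19: smallest pos >= 19 is 61 -> NA
Op 6: add NB@97 -> ring=[61:NA,97:NB]
Op 7: route key 65: smallest pos >= 65 is 97 -> NB
Op 8: add NC@89 -> ring=[61:NA,89:NC,97:NB]
Op 9: route key 26: smallest pos >= 26 is 61 -> NA
Op 10: route key 79: smallest pos >= 79 is 89 -> NC
Final route key 17: smallest pos >= 17 is 61 -> NA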